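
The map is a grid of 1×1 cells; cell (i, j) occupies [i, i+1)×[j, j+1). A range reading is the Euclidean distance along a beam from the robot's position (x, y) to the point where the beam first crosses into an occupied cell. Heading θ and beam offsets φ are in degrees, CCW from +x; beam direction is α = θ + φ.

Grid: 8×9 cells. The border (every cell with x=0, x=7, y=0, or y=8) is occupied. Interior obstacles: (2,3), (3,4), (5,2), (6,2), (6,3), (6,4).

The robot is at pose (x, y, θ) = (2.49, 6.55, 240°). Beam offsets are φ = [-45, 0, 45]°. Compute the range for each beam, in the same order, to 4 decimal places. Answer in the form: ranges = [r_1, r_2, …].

ranges = [1.5426, 2.9800, 1.9705]

beam 1: φ=-45°, α=195°
  cosα=-0.9659 sinα=-0.2588 | (2,6) | tMaxX 0.5073 tMaxY 2.1250 | tΔX 1.0353 tΔY 3.8637
    t=0.5073 [x] (1,6)
    t=1.5426 [x] (0,6) — stop
  → r_1 = 1.5426
beam 2: φ=0°, α=240°
  cosα=-0.5000 sinα=-0.8660 | (2,6) | tMaxX 0.9800 tMaxY 0.6351 | tΔX 2.0000 tΔY 1.1547
    t=0.6351 [y] (2,5)
    t=0.9800 [x] (1,5)
    t=1.7898 [y] (1,4)
    t=2.9445 [y] (1,3)
    t=2.9800 [x] (0,3) — stop
  → r_2 = 2.9800
beam 3: φ=45°, α=285°
  cosα=0.2588 sinα=-0.9659 | (2,6) | tMaxX 1.9705 tMaxY 0.5694 | tΔX 3.8637 tΔY 1.0353
    t=0.5694 [y] (2,5)
    t=1.6047 [y] (2,4)
    t=1.9705 [x] (3,4) — stop
  → r_3 = 1.9705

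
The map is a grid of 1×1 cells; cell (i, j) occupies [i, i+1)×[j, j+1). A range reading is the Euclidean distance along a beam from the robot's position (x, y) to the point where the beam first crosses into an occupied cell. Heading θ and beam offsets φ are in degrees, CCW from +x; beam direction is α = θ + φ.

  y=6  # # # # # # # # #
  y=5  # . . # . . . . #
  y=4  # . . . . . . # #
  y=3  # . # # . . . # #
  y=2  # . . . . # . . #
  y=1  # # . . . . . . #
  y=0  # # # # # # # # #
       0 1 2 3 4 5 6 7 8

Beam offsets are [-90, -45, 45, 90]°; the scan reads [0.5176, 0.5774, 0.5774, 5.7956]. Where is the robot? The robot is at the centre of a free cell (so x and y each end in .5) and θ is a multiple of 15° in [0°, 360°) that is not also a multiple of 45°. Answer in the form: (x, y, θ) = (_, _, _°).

(x, y, θ) = (1.5, 2.5, 255°)

Candidates: 28 free-cell centres × 16 headings = 448 poses. Raycast each; keep the one whose scan matches to 4 dp.
  (6.5, 1.5, 240°): beam 1 = 1.0000 ≠ 0.5176 ✗
  (3.5, 1.5, 240°): beam 1 = 2.8868 ≠ 0.5176 ✗
  (3.5, 1.5, 255°): beam 1 = 1.5529 ≠ 0.5176 ✗
  (6.5, 3.5, 120°): beam 1 = 0.5774 ≠ 0.5176 ✗
  …
  (1.5, 2.5, 255°): r_1=0.5176, r_2=0.5774, r_3=0.5774, r_4=5.7956 — all match ✓
No second candidate reproduces the full scan.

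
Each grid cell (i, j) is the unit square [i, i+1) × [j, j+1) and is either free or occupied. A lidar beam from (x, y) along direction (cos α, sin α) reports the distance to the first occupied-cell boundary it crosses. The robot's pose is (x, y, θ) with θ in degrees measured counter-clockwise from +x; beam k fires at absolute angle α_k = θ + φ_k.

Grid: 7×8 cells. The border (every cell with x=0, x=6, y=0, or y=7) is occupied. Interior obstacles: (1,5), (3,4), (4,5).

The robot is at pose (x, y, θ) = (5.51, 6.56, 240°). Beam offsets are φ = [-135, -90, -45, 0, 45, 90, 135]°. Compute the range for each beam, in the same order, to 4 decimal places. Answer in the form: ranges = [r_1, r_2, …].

ranges = [0.4555, 0.8800, 3.6338, 1.0200, 1.8932, 0.5658, 0.5073]

beam 1: φ=-135°, α=105°
  direction (-0.2588, 0.9659); cell (5,6); t to first gridline: x 1.9705, y 0.4555 (then +3.8637 / +1.0353)
    (5,7) via y @ 0.4555  # hit
  → r_1 = 0.4555
beam 2: φ=-90°, α=150°
  direction (-0.8660, 0.5000); cell (5,6); t to first gridline: x 0.5889, y 0.8800 (then +1.1547 / +2.0000)
    (4,6) via x @ 0.5889
    (4,7) via y @ 0.8800  # hit
  → r_2 = 0.8800
beam 3: φ=-45°, α=195°
  direction (-0.9659, -0.2588); cell (5,6); t to first gridline: x 0.5280, y 2.1637 (then +1.0353 / +3.8637)
    (4,6) via x @ 0.5280
    (3,6) via x @ 1.5633
    (3,5) via y @ 2.1637
    (2,5) via x @ 2.5985
    (1,5) via x @ 3.6338  # hit
  → r_3 = 3.6338
beam 4: φ=0°, α=240°
  direction (-0.5000, -0.8660); cell (5,6); t to first gridline: x 1.0200, y 0.6466 (then +2.0000 / +1.1547)
    (5,5) via y @ 0.6466
    (4,5) via x @ 1.0200  # hit
  → r_4 = 1.0200
beam 5: φ=45°, α=285°
  direction (0.2588, -0.9659); cell (5,6); t to first gridline: x 1.8932, y 0.5798 (then +3.8637 / +1.0353)
    (5,5) via y @ 0.5798
    (5,4) via y @ 1.6150
    (6,4) via x @ 1.8932  # hit
  → r_5 = 1.8932
beam 6: φ=90°, α=330°
  direction (0.8660, -0.5000); cell (5,6); t to first gridline: x 0.5658, y 1.1200 (then +1.1547 / +2.0000)
    (6,6) via x @ 0.5658  # hit
  → r_6 = 0.5658
beam 7: φ=135°, α=15°
  direction (0.9659, 0.2588); cell (5,6); t to first gridline: x 0.5073, y 1.7000 (then +1.0353 / +3.8637)
    (6,6) via x @ 0.5073  # hit
  → r_7 = 0.5073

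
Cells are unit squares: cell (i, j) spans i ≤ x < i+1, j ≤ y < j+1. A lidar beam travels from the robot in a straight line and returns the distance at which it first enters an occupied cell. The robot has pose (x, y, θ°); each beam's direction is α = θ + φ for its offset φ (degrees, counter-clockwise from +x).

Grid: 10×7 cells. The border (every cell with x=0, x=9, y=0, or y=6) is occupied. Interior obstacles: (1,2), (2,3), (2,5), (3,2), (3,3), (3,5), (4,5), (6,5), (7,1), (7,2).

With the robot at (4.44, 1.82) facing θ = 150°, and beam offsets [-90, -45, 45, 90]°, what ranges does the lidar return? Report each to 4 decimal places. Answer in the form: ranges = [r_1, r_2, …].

beam 1: φ=-90°, α=60°
  dir = (cos 60°, sin 60°) = (0.5000, 0.8660); from cell (4,1)
  next x-line at t=1.1200, next y-line at t=0.2078; Δt_x=2.0000, Δt_y=1.1547
    y: enter (4,2) at t=0.2078
    x: enter (5,2) at t=1.1200
    y: enter (5,3) at t=1.3625
    y: enter (5,4) at t=2.5172
    x: enter (6,4) at t=3.1200
    y: enter (6,5) at t=3.6719 ← occupied
  → r_1 = 3.6719
beam 2: φ=-45°, α=105°
  dir = (cos 105°, sin 105°) = (-0.2588, 0.9659); from cell (4,1)
  next x-line at t=1.7000, next y-line at t=0.1863; Δt_x=3.8637, Δt_y=1.0353
    y: enter (4,2) at t=0.1863
    y: enter (4,3) at t=1.2216
    x: enter (3,3) at t=1.7000 ← occupied
  → r_2 = 1.7000
beam 3: φ=45°, α=195°
  dir = (cos 195°, sin 195°) = (-0.9659, -0.2588); from cell (4,1)
  next x-line at t=0.4555, next y-line at t=3.1682; Δt_x=1.0353, Δt_y=3.8637
    x: enter (3,1) at t=0.4555
    x: enter (2,1) at t=1.4908
    x: enter (1,1) at t=2.5261
    y: enter (1,0) at t=3.1682 ← occupied
  → r_3 = 3.1682
beam 4: φ=90°, α=240°
  dir = (cos 240°, sin 240°) = (-0.5000, -0.8660); from cell (4,1)
  next x-line at t=0.8800, next y-line at t=0.9469; Δt_x=2.0000, Δt_y=1.1547
    x: enter (3,1) at t=0.8800
    y: enter (3,0) at t=0.9469 ← occupied
  → r_4 = 0.9469

ranges = [3.6719, 1.7000, 3.1682, 0.9469]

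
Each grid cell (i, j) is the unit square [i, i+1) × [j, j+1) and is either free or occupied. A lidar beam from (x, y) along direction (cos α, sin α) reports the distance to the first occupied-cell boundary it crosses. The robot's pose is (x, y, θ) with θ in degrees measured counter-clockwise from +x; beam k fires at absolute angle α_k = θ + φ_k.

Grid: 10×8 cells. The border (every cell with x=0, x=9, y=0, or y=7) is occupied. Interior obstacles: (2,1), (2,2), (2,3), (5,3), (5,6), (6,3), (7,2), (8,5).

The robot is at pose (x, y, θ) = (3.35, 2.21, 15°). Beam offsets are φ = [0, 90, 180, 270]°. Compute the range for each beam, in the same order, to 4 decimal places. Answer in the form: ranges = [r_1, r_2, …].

beam 1: φ=0°, α=15°
  direction (0.9659, 0.2588); cell (3,2); t to first gridline: x 0.6729, y 3.0523 (then +1.0353 / +3.8637)
    (4,2) via x @ 0.6729
    (5,2) via x @ 1.7082
    (6,2) via x @ 2.7435
    (6,3) via y @ 3.0523  # hit
  → r_1 = 3.0523
beam 2: φ=90°, α=105°
  direction (-0.2588, 0.9659); cell (3,2); t to first gridline: x 1.3523, y 0.8179 (then +3.8637 / +1.0353)
    (3,3) via y @ 0.8179
    (2,3) via x @ 1.3523  # hit
  → r_2 = 1.3523
beam 3: φ=180°, α=195°
  direction (-0.9659, -0.2588); cell (3,2); t to first gridline: x 0.3623, y 0.8114 (then +1.0353 / +3.8637)
    (2,2) via x @ 0.3623  # hit
  → r_3 = 0.3623
beam 4: φ=270°, α=285°
  direction (0.2588, -0.9659); cell (3,2); t to first gridline: x 2.5114, y 0.2174 (then +3.8637 / +1.0353)
    (3,1) via y @ 0.2174
    (3,0) via y @ 1.2527  # hit
  → r_4 = 1.2527

ranges = [3.0523, 1.3523, 0.3623, 1.2527]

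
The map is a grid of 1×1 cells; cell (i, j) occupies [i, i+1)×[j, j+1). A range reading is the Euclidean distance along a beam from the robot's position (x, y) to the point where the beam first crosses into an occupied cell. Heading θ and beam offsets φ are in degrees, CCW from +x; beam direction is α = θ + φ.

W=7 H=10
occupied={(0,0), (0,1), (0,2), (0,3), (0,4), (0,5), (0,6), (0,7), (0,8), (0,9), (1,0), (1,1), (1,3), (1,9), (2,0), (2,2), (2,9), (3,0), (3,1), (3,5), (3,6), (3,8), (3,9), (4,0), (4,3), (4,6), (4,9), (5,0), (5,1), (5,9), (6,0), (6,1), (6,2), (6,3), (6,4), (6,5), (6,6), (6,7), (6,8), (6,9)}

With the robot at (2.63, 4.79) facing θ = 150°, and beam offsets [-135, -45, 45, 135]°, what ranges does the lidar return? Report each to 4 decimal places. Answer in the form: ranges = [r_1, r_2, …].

ranges = [0.8114, 4.3585, 1.6875, 2.8884]

beam 1: φ=-135°, α=15°
  direction (0.9659, 0.2588); cell (2,4); t to first gridline: x 0.3831, y 0.8114 (then +1.0353 / +3.8637)
    (3,4) via x @ 0.3831
    (3,5) via y @ 0.8114  # hit
  → r_1 = 0.8114
beam 2: φ=-45°, α=105°
  direction (-0.2588, 0.9659); cell (2,4); t to first gridline: x 2.4341, y 0.2174 (then +3.8637 / +1.0353)
    (2,5) via y @ 0.2174
    (2,6) via y @ 1.2527
    (2,7) via y @ 2.2880
    (1,7) via x @ 2.4341
    (1,8) via y @ 3.3232
    (1,9) via y @ 4.3585  # hit
  → r_2 = 4.3585
beam 3: φ=45°, α=195°
  direction (-0.9659, -0.2588); cell (2,4); t to first gridline: x 0.6522, y 3.0523 (then +1.0353 / +3.8637)
    (1,4) via x @ 0.6522
    (0,4) via x @ 1.6875  # hit
  → r_3 = 1.6875
beam 4: φ=135°, α=285°
  direction (0.2588, -0.9659); cell (2,4); t to first gridline: x 1.4296, y 0.8179 (then +3.8637 / +1.0353)
    (2,3) via y @ 0.8179
    (3,3) via x @ 1.4296
    (3,2) via y @ 1.8531
    (3,1) via y @ 2.8884  # hit
  → r_4 = 2.8884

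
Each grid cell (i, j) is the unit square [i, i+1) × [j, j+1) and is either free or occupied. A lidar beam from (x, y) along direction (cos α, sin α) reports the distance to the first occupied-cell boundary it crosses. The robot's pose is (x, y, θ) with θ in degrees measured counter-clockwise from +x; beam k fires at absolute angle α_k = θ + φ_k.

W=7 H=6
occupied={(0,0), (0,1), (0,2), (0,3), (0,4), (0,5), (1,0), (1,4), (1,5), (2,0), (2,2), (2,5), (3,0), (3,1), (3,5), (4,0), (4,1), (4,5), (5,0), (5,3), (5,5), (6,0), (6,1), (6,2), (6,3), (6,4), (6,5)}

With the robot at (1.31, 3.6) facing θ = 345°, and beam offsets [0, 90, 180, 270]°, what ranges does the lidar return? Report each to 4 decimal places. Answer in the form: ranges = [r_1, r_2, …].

beam 1: φ=0°, α=345°
  direction (0.9659, -0.2588); cell (1,3); t to first gridline: x 0.7143, y 2.3182 (then +1.0353 / +3.8637)
    (2,3) via x @ 0.7143
    (3,3) via x @ 1.7496
    (3,2) via y @ 2.3182
    (4,2) via x @ 2.7849
    (5,2) via x @ 3.8202
    (6,2) via x @ 4.8554  # hit
  → r_1 = 4.8554
beam 2: φ=90°, α=75°
  direction (0.2588, 0.9659); cell (1,3); t to first gridline: x 2.6660, y 0.4141 (then +3.8637 / +1.0353)
    (1,4) via y @ 0.4141  # hit
  → r_2 = 0.4141
beam 3: φ=180°, α=165°
  direction (-0.9659, 0.2588); cell (1,3); t to first gridline: x 0.3209, y 1.5455 (then +1.0353 / +3.8637)
    (0,3) via x @ 0.3209  # hit
  → r_3 = 0.3209
beam 4: φ=270°, α=255°
  direction (-0.2588, -0.9659); cell (1,3); t to first gridline: x 1.1977, y 0.6212 (then +3.8637 / +1.0353)
    (1,2) via y @ 0.6212
    (0,2) via x @ 1.1977  # hit
  → r_4 = 1.1977

ranges = [4.8554, 0.4141, 0.3209, 1.1977]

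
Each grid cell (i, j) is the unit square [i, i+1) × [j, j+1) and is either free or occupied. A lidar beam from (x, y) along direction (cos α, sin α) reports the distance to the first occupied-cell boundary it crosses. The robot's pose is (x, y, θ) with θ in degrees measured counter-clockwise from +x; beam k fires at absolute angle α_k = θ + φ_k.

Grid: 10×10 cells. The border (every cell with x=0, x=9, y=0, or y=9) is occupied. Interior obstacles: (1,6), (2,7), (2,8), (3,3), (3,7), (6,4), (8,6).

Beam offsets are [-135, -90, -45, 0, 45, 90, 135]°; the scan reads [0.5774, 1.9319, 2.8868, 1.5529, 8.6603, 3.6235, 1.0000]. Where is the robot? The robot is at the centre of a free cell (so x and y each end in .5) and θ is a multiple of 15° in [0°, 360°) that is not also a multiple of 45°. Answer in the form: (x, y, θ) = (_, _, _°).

Enumerate (i+0.5, j+0.5, θ) over the 57 free cells and 16 admissible headings. For each, cast all 7 beams and compare to the given ranges.
  (4.5, 7.5, 120°): beam 1 = 3.6235 ≠ 0.5774 ✗
  (2.5, 6.5, 240°): beam 1 = 0.5176 ≠ 0.5774 ✗
  (2.5, 2.5, 30°): beam 1 = 1.5529 ≠ 0.5774 ✗
  (8.5, 4.5, 75°): beam 1 = 1.0000 ≠ 0.5774 ✗
  …
  (1.5, 3.5, 345°): r_1=0.5774, r_2=1.9319, r_3=2.8868, r_4=1.5529, r_5=8.6603, r_6=3.6235, r_7=1.0000 — all match ✓
Unique over the lattice → pose = (1.5, 3.5, 345°).

(x, y, θ) = (1.5, 3.5, 345°)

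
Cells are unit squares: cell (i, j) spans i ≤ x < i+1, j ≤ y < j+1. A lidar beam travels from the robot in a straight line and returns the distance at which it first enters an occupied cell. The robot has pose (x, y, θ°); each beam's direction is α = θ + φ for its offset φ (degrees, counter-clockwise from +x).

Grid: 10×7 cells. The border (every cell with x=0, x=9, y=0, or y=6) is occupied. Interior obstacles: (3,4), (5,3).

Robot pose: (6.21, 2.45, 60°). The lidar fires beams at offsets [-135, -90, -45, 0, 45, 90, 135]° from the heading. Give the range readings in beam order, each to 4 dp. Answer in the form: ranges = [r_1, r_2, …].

beam 1: φ=-135°, α=285°
  direction (0.2588, -0.9659); cell (6,2); t to first gridline: x 3.0523, y 0.4659 (then +3.8637 / +1.0353)
    (6,1) via y @ 0.4659
    (6,0) via y @ 1.5012  # hit
  → r_1 = 1.5012
beam 2: φ=-90°, α=330°
  direction (0.8660, -0.5000); cell (6,2); t to first gridline: x 0.9122, y 0.9000 (then +1.1547 / +2.0000)
    (6,1) via y @ 0.9000
    (7,1) via x @ 0.9122
    (8,1) via x @ 2.0669
    (8,0) via y @ 2.9000  # hit
  → r_2 = 2.9000
beam 3: φ=-45°, α=15°
  direction (0.9659, 0.2588); cell (6,2); t to first gridline: x 0.8179, y 2.1250 (then +1.0353 / +3.8637)
    (7,2) via x @ 0.8179
    (8,2) via x @ 1.8531
    (8,3) via y @ 2.1250
    (9,3) via x @ 2.8884  # hit
  → r_3 = 2.8884
beam 4: φ=0°, α=60°
  direction (0.5000, 0.8660); cell (6,2); t to first gridline: x 1.5800, y 0.6351 (then +2.0000 / +1.1547)
    (6,3) via y @ 0.6351
    (7,3) via x @ 1.5800
    (7,4) via y @ 1.7898
    (7,5) via y @ 2.9445
    (8,5) via x @ 3.5800
    (8,6) via y @ 4.0992  # hit
  → r_4 = 4.0992
beam 5: φ=45°, α=105°
  direction (-0.2588, 0.9659); cell (6,2); t to first gridline: x 0.8114, y 0.5694 (then +3.8637 / +1.0353)
    (6,3) via y @ 0.5694
    (5,3) via x @ 0.8114  # hit
  → r_5 = 0.8114
beam 6: φ=90°, α=150°
  direction (-0.8660, 0.5000); cell (6,2); t to first gridline: x 0.2425, y 1.1000 (then +1.1547 / +2.0000)
    (5,2) via x @ 0.2425
    (5,3) via y @ 1.1000  # hit
  → r_6 = 1.1000
beam 7: φ=135°, α=195°
  direction (-0.9659, -0.2588); cell (6,2); t to first gridline: x 0.2174, y 1.7387 (then +1.0353 / +3.8637)
    (5,2) via x @ 0.2174
    (4,2) via x @ 1.2527
    (4,1) via y @ 1.7387
    (3,1) via x @ 2.2880
    (2,1) via x @ 3.3232
    (1,1) via x @ 4.3585
    (0,1) via x @ 5.3938  # hit
  → r_7 = 5.3938

ranges = [1.5012, 2.9000, 2.8884, 4.0992, 0.8114, 1.1000, 5.3938]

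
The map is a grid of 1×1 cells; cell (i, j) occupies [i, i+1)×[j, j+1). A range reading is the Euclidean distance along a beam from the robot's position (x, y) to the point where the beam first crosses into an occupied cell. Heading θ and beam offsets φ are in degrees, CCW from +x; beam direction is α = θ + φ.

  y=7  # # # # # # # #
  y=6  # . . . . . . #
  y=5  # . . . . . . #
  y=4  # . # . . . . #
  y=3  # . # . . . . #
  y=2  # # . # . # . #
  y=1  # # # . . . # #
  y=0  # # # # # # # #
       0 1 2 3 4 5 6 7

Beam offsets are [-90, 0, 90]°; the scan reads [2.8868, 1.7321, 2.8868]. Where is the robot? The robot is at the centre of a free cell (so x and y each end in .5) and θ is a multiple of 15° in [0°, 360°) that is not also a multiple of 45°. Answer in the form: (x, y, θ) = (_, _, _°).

Candidates: 28 free-cell centres × 16 headings = 448 poses. Raycast each; keep the one whose scan matches to 4 dp.
  (4.5, 4.5, 240°): beam 1 = 4.0415 ≠ 2.8868 ✗
  (4.5, 1.5, 30°): beam 1 = 0.5774 ≠ 2.8868 ✗
  (1.5, 5.5, 15°): beam 1 = 1.9319 ≠ 2.8868 ✗
  …
  (5.5, 4.5, 30°): r_1=2.8868, r_2=1.7321, r_3=2.8868 — all match ✓
Only this pose fits every beam.

(x, y, θ) = (5.5, 4.5, 30°)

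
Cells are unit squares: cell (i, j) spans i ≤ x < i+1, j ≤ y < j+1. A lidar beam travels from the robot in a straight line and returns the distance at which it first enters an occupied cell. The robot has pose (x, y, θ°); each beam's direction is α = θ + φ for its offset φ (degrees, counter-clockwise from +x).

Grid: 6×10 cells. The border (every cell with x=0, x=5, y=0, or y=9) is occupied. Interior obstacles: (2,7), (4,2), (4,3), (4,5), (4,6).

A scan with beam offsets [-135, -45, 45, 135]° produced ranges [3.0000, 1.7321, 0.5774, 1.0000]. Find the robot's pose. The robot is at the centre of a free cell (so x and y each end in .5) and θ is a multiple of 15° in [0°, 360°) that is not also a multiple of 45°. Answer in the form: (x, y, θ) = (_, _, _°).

The pose lattice has 27·16 = 432 candidates. Test each by forward raycasting.
  (3.5, 4.5, 15°): beam 1 = 4.0415 ≠ 3.0000 ✗
  (1.5, 6.5, 120°): beam 1 = 2.5882 ≠ 3.0000 ✗
  (4.5, 4.5, 120°): beam 1 = 0.5176 ≠ 3.0000 ✗
  (1.5, 3.5, 15°): beam 1 = 1.0000 ≠ 3.0000 ✗
  (1.5, 3.5, 240°): beam 1 = 1.9319 ≠ 3.0000 ✗
  …
  (1.5, 5.5, 105°): r_1=3.0000, r_2=1.7321, r_3=0.5774, r_4=1.0000 — all match ✓
No second candidate reproduces the full scan.

(x, y, θ) = (1.5, 5.5, 105°)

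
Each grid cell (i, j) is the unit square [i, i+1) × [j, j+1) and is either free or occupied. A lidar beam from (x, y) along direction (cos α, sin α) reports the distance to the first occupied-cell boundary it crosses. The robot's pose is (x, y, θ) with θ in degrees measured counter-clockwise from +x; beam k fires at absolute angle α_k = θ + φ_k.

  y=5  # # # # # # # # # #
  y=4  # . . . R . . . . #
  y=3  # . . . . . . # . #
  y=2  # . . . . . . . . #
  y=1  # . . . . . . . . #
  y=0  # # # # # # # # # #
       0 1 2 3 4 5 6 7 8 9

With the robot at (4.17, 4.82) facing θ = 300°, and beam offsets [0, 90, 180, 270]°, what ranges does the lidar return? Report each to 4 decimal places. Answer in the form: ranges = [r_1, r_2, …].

beam 1: φ=0°, α=300°
  direction (0.5000, -0.8660); cell (4,4); t to first gridline: x 1.6600, y 0.9469 (then +2.0000 / +1.1547)
    (4,3) via y @ 0.9469
    (5,3) via x @ 1.6600
    (5,2) via y @ 2.1016
    (5,1) via y @ 3.2563
    (6,1) via x @ 3.6600
    (6,0) via y @ 4.4110  # hit
  → r_1 = 4.4110
beam 2: φ=90°, α=30°
  direction (0.8660, 0.5000); cell (4,4); t to first gridline: x 0.9584, y 0.3600 (then +1.1547 / +2.0000)
    (4,5) via y @ 0.3600  # hit
  → r_2 = 0.3600
beam 3: φ=180°, α=120°
  direction (-0.5000, 0.8660); cell (4,4); t to first gridline: x 0.3400, y 0.2078 (then +2.0000 / +1.1547)
    (4,5) via y @ 0.2078  # hit
  → r_3 = 0.2078
beam 4: φ=270°, α=210°
  direction (-0.8660, -0.5000); cell (4,4); t to first gridline: x 0.1963, y 1.6400 (then +1.1547 / +2.0000)
    (3,4) via x @ 0.1963
    (2,4) via x @ 1.3510
    (2,3) via y @ 1.6400
    (1,3) via x @ 2.5057
    (1,2) via y @ 3.6400
    (0,2) via x @ 3.6604  # hit
  → r_4 = 3.6604

ranges = [4.4110, 0.3600, 0.2078, 3.6604]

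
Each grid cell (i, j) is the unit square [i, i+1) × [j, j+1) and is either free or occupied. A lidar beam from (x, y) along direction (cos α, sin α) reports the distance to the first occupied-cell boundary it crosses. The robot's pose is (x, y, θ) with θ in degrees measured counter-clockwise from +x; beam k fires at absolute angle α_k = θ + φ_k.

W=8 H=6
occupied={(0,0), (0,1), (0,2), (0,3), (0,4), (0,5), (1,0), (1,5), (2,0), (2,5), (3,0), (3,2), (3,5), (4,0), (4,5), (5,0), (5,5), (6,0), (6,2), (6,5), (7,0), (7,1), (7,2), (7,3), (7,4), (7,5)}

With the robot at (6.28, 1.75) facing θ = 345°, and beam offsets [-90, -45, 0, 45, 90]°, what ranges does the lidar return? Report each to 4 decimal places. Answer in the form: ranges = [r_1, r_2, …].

ranges = [0.7765, 0.8660, 0.7454, 0.5000, 0.2588]

beam 1: φ=-90°, α=255°
  d=(-0.2588,-0.9659)  start (6,1)  tX=1.0818 tY=0.7765  stride 1/|dx|=3.8637 1/|dy|=1.0353
    cross y-line → (6,0), t=0.7765 (wall)
  → r_1 = 0.7765
beam 2: φ=-45°, α=300°
  d=(0.5000,-0.8660)  start (6,1)  tX=1.4400 tY=0.8660  stride 1/|dx|=2.0000 1/|dy|=1.1547
    cross y-line → (6,0), t=0.8660 (wall)
  → r_2 = 0.8660
beam 3: φ=0°, α=345°
  d=(0.9659,-0.2588)  start (6,1)  tX=0.7454 tY=2.8978  stride 1/|dx|=1.0353 1/|dy|=3.8637
    cross x-line → (7,1), t=0.7454 (wall)
  → r_3 = 0.7454
beam 4: φ=45°, α=30°
  d=(0.8660,0.5000)  start (6,1)  tX=0.8314 tY=0.5000  stride 1/|dx|=1.1547 1/|dy|=2.0000
    cross y-line → (6,2), t=0.5000 (wall)
  → r_4 = 0.5000
beam 5: φ=90°, α=75°
  d=(0.2588,0.9659)  start (6,1)  tX=2.7819 tY=0.2588  stride 1/|dx|=3.8637 1/|dy|=1.0353
    cross y-line → (6,2), t=0.2588 (wall)
  → r_5 = 0.2588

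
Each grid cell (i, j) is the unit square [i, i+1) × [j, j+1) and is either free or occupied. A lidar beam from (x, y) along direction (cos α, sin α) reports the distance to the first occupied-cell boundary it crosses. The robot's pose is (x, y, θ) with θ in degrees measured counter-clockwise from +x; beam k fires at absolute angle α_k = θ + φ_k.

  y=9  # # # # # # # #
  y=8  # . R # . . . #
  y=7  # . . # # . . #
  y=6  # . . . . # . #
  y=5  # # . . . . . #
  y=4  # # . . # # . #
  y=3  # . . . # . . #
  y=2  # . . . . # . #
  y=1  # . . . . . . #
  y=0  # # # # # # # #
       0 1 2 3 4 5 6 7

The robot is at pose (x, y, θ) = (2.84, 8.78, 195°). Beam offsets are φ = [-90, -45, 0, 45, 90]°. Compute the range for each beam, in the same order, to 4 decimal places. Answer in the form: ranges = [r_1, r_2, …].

ranges = [0.2278, 0.4400, 1.9049, 3.2101, 0.6182]

beam 1: φ=-90°, α=105°
  direction (-0.2588, 0.9659); cell (2,8); t to first gridline: x 3.2455, y 0.2278 (then +3.8637 / +1.0353)
    (2,9) via y @ 0.2278  # hit
  → r_1 = 0.2278
beam 2: φ=-45°, α=150°
  direction (-0.8660, 0.5000); cell (2,8); t to first gridline: x 0.9699, y 0.4400 (then +1.1547 / +2.0000)
    (2,9) via y @ 0.4400  # hit
  → r_2 = 0.4400
beam 3: φ=0°, α=195°
  direction (-0.9659, -0.2588); cell (2,8); t to first gridline: x 0.8696, y 3.0137 (then +1.0353 / +3.8637)
    (1,8) via x @ 0.8696
    (0,8) via x @ 1.9049  # hit
  → r_3 = 1.9049
beam 4: φ=45°, α=240°
  direction (-0.5000, -0.8660); cell (2,8); t to first gridline: x 1.6800, y 0.9007 (then +2.0000 / +1.1547)
    (2,7) via y @ 0.9007
    (1,7) via x @ 1.6800
    (1,6) via y @ 2.0554
    (1,5) via y @ 3.2101  # hit
  → r_4 = 3.2101
beam 5: φ=90°, α=285°
  direction (0.2588, -0.9659); cell (2,8); t to first gridline: x 0.6182, y 0.8075 (then +3.8637 / +1.0353)
    (3,8) via x @ 0.6182  # hit
  → r_5 = 0.6182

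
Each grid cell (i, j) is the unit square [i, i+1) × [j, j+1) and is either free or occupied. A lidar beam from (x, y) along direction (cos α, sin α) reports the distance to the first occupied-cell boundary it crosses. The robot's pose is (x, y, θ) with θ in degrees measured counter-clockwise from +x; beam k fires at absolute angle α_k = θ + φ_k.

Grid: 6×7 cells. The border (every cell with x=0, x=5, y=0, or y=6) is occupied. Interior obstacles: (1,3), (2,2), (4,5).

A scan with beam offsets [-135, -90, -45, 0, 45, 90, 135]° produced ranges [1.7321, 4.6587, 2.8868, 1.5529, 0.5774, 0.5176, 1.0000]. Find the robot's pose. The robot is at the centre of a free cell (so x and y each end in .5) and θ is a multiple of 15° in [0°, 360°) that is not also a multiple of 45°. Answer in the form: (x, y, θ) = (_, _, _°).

The pose lattice has 17·16 = 272 candidates. Test each by forward raycasting.
  (3.5, 5.5, 210°): beam 1 = 0.5176 ≠ 1.7321 ✗
  (2.5, 3.5, 120°): beam 1 = 2.5882 ≠ 1.7321 ✗
  (2.5, 3.5, 30°): beam 1 = 0.5176 ≠ 1.7321 ✗
  (2.5, 4.5, 240°): beam 1 = 1.5529 ≠ 1.7321 ✗
  …
  (2.5, 5.5, 15°): r_1=1.7321, r_2=4.6587, r_3=2.8868, r_4=1.5529, r_5=0.5774, r_6=0.5176, r_7=1.0000 — all match ✓
Only this pose fits every beam.

(x, y, θ) = (2.5, 5.5, 15°)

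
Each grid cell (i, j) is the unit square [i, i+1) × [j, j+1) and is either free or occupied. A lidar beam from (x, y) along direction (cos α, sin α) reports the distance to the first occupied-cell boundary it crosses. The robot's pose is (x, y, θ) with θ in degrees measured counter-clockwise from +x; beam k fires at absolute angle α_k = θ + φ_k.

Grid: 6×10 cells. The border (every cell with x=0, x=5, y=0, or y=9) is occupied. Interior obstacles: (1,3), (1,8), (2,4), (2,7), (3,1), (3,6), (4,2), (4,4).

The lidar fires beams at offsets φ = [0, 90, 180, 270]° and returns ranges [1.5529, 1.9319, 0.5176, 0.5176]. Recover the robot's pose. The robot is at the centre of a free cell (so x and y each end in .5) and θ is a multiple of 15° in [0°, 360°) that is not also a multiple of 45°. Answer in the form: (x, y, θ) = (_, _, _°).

The pose lattice has 24·16 = 384 candidates. Test each by forward raycasting.
  (1.5, 7.5, 15°): beam 1 = 0.5176 ≠ 1.5529 ✗
  (1.5, 1.5, 120°): beam 1 = 1.0000 ≠ 1.5529 ✗
  (1.5, 7.5, 285°): beam 1 = 2.5882 ≠ 1.5529 ✗
  …
  (1.5, 2.5, 255°): r_1=1.5529, r_2=1.9319, r_3=0.5176, r_4=0.5176 — all match ✓
Unique over the lattice → pose = (1.5, 2.5, 255°).

(x, y, θ) = (1.5, 2.5, 255°)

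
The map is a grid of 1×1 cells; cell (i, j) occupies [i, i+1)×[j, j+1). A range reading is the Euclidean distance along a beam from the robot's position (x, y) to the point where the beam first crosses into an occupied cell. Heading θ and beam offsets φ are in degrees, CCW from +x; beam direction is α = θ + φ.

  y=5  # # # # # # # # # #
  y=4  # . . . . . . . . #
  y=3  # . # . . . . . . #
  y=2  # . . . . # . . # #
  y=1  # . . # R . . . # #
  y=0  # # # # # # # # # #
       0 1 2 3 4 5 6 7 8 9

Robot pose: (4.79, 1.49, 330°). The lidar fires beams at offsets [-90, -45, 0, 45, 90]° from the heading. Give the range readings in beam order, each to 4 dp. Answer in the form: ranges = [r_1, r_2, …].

ranges = [0.5658, 0.5073, 0.9800, 3.3232, 0.5889]

beam 1: φ=-90°, α=240°
  d=(-0.5000,-0.8660)  start (4,1)  tX=1.5800 tY=0.5658  stride 1/|dx|=2.0000 1/|dy|=1.1547
    cross y-line → (4,0), t=0.5658 (wall)
  → r_1 = 0.5658
beam 2: φ=-45°, α=285°
  d=(0.2588,-0.9659)  start (4,1)  tX=0.8114 tY=0.5073  stride 1/|dx|=3.8637 1/|dy|=1.0353
    cross y-line → (4,0), t=0.5073 (wall)
  → r_2 = 0.5073
beam 3: φ=0°, α=330°
  d=(0.8660,-0.5000)  start (4,1)  tX=0.2425 tY=0.9800  stride 1/|dx|=1.1547 1/|dy|=2.0000
    cross x-line → (5,1), t=0.2425
    cross y-line → (5,0), t=0.9800 (wall)
  → r_3 = 0.9800
beam 4: φ=45°, α=15°
  d=(0.9659,0.2588)  start (4,1)  tX=0.2174 tY=1.9705  stride 1/|dx|=1.0353 1/|dy|=3.8637
    cross x-line → (5,1), t=0.2174
    cross x-line → (6,1), t=1.2527
    cross y-line → (6,2), t=1.9705
    cross x-line → (7,2), t=2.2880
    cross x-line → (8,2), t=3.3232 (wall)
  → r_4 = 3.3232
beam 5: φ=90°, α=60°
  d=(0.5000,0.8660)  start (4,1)  tX=0.4200 tY=0.5889  stride 1/|dx|=2.0000 1/|dy|=1.1547
    cross x-line → (5,1), t=0.4200
    cross y-line → (5,2), t=0.5889 (wall)
  → r_5 = 0.5889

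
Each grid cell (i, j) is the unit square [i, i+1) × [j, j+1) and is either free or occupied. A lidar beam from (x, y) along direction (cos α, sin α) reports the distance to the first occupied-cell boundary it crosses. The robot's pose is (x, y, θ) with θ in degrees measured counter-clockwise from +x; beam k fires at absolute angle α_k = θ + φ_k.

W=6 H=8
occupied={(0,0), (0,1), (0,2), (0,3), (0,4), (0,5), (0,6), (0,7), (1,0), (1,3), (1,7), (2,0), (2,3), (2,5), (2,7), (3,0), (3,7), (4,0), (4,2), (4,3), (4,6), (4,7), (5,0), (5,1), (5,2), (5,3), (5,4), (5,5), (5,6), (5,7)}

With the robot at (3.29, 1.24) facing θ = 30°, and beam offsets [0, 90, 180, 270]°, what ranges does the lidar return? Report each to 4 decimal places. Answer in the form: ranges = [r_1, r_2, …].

beam 1: φ=0°, α=30°
  cosα=0.8660 sinα=0.5000 | (3,1) | tMaxX 0.8198 tMaxY 1.5200 | tΔX 1.1547 tΔY 2.0000
    t=0.8198 [x] (4,1)
    t=1.5200 [y] (4,2) — stop
  → r_1 = 1.5200
beam 2: φ=90°, α=120°
  cosα=-0.5000 sinα=0.8660 | (3,1) | tMaxX 0.5800 tMaxY 0.8776 | tΔX 2.0000 tΔY 1.1547
    t=0.5800 [x] (2,1)
    t=0.8776 [y] (2,2)
    t=2.0323 [y] (2,3) — stop
  → r_2 = 2.0323
beam 3: φ=180°, α=210°
  cosα=-0.8660 sinα=-0.5000 | (3,1) | tMaxX 0.3349 tMaxY 0.4800 | tΔX 1.1547 tΔY 2.0000
    t=0.3349 [x] (2,1)
    t=0.4800 [y] (2,0) — stop
  → r_3 = 0.4800
beam 4: φ=270°, α=300°
  cosα=0.5000 sinα=-0.8660 | (3,1) | tMaxX 1.4200 tMaxY 0.2771 | tΔX 2.0000 tΔY 1.1547
    t=0.2771 [y] (3,0) — stop
  → r_4 = 0.2771

ranges = [1.5200, 2.0323, 0.4800, 0.2771]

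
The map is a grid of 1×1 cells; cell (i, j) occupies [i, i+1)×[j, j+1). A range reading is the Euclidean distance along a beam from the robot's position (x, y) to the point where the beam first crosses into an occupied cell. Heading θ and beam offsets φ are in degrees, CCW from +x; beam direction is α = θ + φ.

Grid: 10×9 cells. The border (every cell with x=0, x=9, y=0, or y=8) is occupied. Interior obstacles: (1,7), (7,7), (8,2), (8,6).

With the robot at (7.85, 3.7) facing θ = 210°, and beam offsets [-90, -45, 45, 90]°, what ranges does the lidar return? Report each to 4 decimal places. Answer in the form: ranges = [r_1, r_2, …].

beam 1: φ=-90°, α=120°
  direction (-0.5000, 0.8660); cell (7,3); t to first gridline: x 1.7000, y 0.3464 (then +2.0000 / +1.1547)
    (7,4) via y @ 0.3464
    (7,5) via y @ 1.5011
    (6,5) via x @ 1.7000
    (6,6) via y @ 2.6558
    (5,6) via x @ 3.7000
    (5,7) via y @ 3.8105
    (5,8) via y @ 4.9652  # hit
  → r_1 = 4.9652
beam 2: φ=-45°, α=165°
  direction (-0.9659, 0.2588); cell (7,3); t to first gridline: x 0.8800, y 1.1591 (then +1.0353 / +3.8637)
    (6,3) via x @ 0.8800
    (6,4) via y @ 1.1591
    (5,4) via x @ 1.9153
    (4,4) via x @ 2.9505
    (3,4) via x @ 3.9858
    (2,4) via x @ 5.0211
    (2,5) via y @ 5.0228
    (1,5) via x @ 6.0564
    (0,5) via x @ 7.0916  # hit
  → r_2 = 7.0916
beam 3: φ=45°, α=255°
  direction (-0.2588, -0.9659); cell (7,3); t to first gridline: x 3.2841, y 0.7247 (then +3.8637 / +1.0353)
    (7,2) via y @ 0.7247
    (7,1) via y @ 1.7600
    (7,0) via y @ 2.7952  # hit
  → r_3 = 2.7952
beam 4: φ=90°, α=300°
  direction (0.5000, -0.8660); cell (7,3); t to first gridline: x 0.3000, y 0.8083 (then +2.0000 / +1.1547)
    (8,3) via x @ 0.3000
    (8,2) via y @ 0.8083  # hit
  → r_4 = 0.8083

ranges = [4.9652, 7.0916, 2.7952, 0.8083]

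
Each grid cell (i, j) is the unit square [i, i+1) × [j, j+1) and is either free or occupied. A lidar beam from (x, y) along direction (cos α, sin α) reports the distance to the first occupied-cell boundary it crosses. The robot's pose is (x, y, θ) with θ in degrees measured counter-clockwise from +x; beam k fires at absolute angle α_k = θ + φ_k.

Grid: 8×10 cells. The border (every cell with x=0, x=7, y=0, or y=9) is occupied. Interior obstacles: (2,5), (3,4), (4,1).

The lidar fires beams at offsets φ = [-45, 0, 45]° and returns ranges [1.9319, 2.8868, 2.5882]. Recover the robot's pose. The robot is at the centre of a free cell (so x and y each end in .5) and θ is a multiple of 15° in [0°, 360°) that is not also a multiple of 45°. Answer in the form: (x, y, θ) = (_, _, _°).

(x, y, θ) = (3.5, 8.5, 210°)

Enumerate (i+0.5, j+0.5, θ) over the 45 free cells and 16 admissible headings. For each, cast all 3 beams and compare to the given ranges.
  (2.5, 3.5, 345°): beam 1 = 2.8868 ≠ 1.9319 ✗
  (6.5, 2.5, 150°): beam 1 = 6.7293 ≠ 1.9319 ✗
  (6.5, 1.5, 255°): beam 1 = 1.0000 ≠ 1.9319 ✗
  (3.5, 2.5, 15°): beam 1 = 1.0000 ≠ 1.9319 ✗
  …
  (3.5, 8.5, 210°): r_1=1.9319, r_2=2.8868, r_3=2.5882 — all match ✓
Only this pose fits every beam.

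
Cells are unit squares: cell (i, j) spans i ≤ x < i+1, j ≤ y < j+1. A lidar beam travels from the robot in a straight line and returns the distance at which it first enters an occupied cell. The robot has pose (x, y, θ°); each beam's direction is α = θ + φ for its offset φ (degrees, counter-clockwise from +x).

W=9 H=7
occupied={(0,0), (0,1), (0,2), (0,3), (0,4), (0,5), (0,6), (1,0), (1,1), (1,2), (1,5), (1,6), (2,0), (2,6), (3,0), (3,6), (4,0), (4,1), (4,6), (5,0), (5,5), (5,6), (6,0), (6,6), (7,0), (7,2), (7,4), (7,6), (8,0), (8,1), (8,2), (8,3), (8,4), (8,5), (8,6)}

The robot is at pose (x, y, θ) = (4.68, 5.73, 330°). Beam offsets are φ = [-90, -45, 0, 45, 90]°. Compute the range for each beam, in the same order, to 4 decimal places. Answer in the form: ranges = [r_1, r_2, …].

ranges = [5.3600, 4.8969, 0.3695, 0.3313, 0.3118]

beam 1: φ=-90°, α=240°
  dir = (cos 240°, sin 240°) = (-0.5000, -0.8660); from cell (4,5)
  next x-line at t=1.3600, next y-line at t=0.8429; Δt_x=2.0000, Δt_y=1.1547
    y: enter (4,4) at t=0.8429
    x: enter (3,4) at t=1.3600
    y: enter (3,3) at t=1.9976
    y: enter (3,2) at t=3.1523
    x: enter (2,2) at t=3.3600
    y: enter (2,1) at t=4.3070
    x: enter (1,1) at t=5.3600 ← occupied
  → r_1 = 5.3600
beam 2: φ=-45°, α=285°
  dir = (cos 285°, sin 285°) = (0.2588, -0.9659); from cell (4,5)
  next x-line at t=1.2364, next y-line at t=0.7558; Δt_x=3.8637, Δt_y=1.0353
    y: enter (4,4) at t=0.7558
    x: enter (5,4) at t=1.2364
    y: enter (5,3) at t=1.7910
    y: enter (5,2) at t=2.8263
    y: enter (5,1) at t=3.8616
    y: enter (5,0) at t=4.8969 ← occupied
  → r_2 = 4.8969
beam 3: φ=0°, α=330°
  dir = (cos 330°, sin 330°) = (0.8660, -0.5000); from cell (4,5)
  next x-line at t=0.3695, next y-line at t=1.4600; Δt_x=1.1547, Δt_y=2.0000
    x: enter (5,5) at t=0.3695 ← occupied
  → r_3 = 0.3695
beam 4: φ=45°, α=15°
  dir = (cos 15°, sin 15°) = (0.9659, 0.2588); from cell (4,5)
  next x-line at t=0.3313, next y-line at t=1.0432; Δt_x=1.0353, Δt_y=3.8637
    x: enter (5,5) at t=0.3313 ← occupied
  → r_4 = 0.3313
beam 5: φ=90°, α=60°
  dir = (cos 60°, sin 60°) = (0.5000, 0.8660); from cell (4,5)
  next x-line at t=0.6400, next y-line at t=0.3118; Δt_x=2.0000, Δt_y=1.1547
    y: enter (4,6) at t=0.3118 ← occupied
  → r_5 = 0.3118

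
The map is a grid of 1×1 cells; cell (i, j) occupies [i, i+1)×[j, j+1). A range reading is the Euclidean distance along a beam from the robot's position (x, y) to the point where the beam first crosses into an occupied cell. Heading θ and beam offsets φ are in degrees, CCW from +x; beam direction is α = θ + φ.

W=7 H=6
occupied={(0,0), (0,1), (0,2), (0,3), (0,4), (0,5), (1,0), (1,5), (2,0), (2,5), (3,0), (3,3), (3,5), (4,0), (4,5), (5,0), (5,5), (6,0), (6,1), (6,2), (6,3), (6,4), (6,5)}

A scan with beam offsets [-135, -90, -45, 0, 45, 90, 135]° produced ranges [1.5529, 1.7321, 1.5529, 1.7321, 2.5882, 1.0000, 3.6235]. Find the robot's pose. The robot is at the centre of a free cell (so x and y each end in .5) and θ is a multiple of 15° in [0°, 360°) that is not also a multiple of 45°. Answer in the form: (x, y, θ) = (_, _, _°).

Enumerate (i+0.5, j+0.5, θ) over the 19 free cells and 16 admissible headings. For each, cast all 7 beams and compare to the given ranges.
  (2.5, 4.5, 150°): beam 1 = 1.9319 ≠ 1.5529 ✗
  (4.5, 3.5, 105°): beam 1 = 1.7321 ≠ 1.5529 ✗
  (4.5, 1.5, 330°): beam 1 = 1.9319 ≠ 1.5529 ✗
  (3.5, 4.5, 165°): beam 1 = 1.0000 ≠ 1.5529 ✗
  (3.5, 4.5, 60°): beam 1 = 0.5176 ≠ 1.5529 ✗
  …
  (4.5, 2.5, 30°): r_1=1.5529, r_2=1.7321, r_3=1.5529, r_4=1.7321, r_5=2.5882, r_6=1.0000, r_7=3.6235 — all match ✓
No second candidate reproduces the full scan.

(x, y, θ) = (4.5, 2.5, 30°)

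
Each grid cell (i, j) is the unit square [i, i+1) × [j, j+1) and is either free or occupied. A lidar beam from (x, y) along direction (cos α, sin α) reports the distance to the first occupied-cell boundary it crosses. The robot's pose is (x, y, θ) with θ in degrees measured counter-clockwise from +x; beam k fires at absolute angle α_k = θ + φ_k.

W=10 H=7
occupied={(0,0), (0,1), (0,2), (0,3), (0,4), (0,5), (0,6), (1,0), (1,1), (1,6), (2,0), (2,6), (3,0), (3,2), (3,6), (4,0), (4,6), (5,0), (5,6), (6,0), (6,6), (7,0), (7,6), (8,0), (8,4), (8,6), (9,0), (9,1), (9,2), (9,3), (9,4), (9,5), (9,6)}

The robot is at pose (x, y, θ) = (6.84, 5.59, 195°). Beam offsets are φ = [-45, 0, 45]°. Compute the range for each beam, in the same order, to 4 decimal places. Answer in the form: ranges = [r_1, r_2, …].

ranges = [0.8200, 6.0460, 5.3001]

beam 1: φ=-45°, α=150°
  direction (-0.8660, 0.5000); cell (6,5); t to first gridline: x 0.9699, y 0.8200 (then +1.1547 / +2.0000)
    (6,6) via y @ 0.8200  # hit
  → r_1 = 0.8200
beam 2: φ=0°, α=195°
  direction (-0.9659, -0.2588); cell (6,5); t to first gridline: x 0.8696, y 2.2796 (then +1.0353 / +3.8637)
    (5,5) via x @ 0.8696
    (4,5) via x @ 1.9049
    (4,4) via y @ 2.2796
    (3,4) via x @ 2.9402
    (2,4) via x @ 3.9755
    (1,4) via x @ 5.0107
    (0,4) via x @ 6.0460  # hit
  → r_2 = 6.0460
beam 3: φ=45°, α=240°
  direction (-0.5000, -0.8660); cell (6,5); t to first gridline: x 1.6800, y 0.6813 (then +2.0000 / +1.1547)
    (6,4) via y @ 0.6813
    (5,4) via x @ 1.6800
    (5,3) via y @ 1.8360
    (5,2) via y @ 2.9907
    (4,2) via x @ 3.6800
    (4,1) via y @ 4.1454
    (4,0) via y @ 5.3001  # hit
  → r_3 = 5.3001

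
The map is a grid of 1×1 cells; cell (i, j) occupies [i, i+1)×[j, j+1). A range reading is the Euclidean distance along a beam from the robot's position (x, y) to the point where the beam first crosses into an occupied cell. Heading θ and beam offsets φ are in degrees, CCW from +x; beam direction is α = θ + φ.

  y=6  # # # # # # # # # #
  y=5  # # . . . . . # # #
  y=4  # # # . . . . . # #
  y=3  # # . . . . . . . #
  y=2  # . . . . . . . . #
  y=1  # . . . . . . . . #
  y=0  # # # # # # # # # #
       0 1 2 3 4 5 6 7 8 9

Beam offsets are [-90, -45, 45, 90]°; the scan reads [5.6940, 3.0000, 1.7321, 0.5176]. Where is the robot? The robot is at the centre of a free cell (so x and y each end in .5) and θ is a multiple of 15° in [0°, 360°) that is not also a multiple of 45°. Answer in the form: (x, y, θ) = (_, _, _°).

Candidates: 33 free-cell centres × 16 headings = 528 poses. Raycast each; keep the one whose scan matches to 4 dp.
  (8.5, 2.5, 285°): beam 1 = 5.7956 ≠ 5.6940 ✗
  (5.5, 5.5, 105°): beam 1 = 1.5529 ≠ 5.6940 ✗
  (5.5, 2.5, 255°): beam 1 = 3.6235 ≠ 5.6940 ✗
  (4.5, 5.5, 15°): beam 1 = 4.6587 ≠ 5.6940 ✗
  …
  (3.5, 4.5, 75°): r_1=5.6940, r_2=3.0000, r_3=1.7321, r_4=0.5176 — all match ✓
No second candidate reproduces the full scan.

(x, y, θ) = (3.5, 4.5, 75°)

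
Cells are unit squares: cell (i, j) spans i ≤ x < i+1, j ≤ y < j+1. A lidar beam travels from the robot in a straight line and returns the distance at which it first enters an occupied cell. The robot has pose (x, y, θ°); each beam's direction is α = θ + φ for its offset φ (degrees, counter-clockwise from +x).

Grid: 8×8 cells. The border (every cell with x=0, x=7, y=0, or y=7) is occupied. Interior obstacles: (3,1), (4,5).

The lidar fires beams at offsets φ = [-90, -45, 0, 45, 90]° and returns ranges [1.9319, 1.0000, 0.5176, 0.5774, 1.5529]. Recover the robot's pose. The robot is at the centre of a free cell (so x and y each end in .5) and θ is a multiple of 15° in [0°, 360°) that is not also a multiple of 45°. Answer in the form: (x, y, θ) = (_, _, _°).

The pose lattice has 34·16 = 544 candidates. Test each by forward raycasting.
  (1.5, 4.5, 60°): beam 1 = 6.3509 ≠ 1.9319 ✗
  (4.5, 6.5, 15°): beam 1 = 0.5176 ≠ 1.9319 ✗
  (3.5, 3.5, 150°): beam 1 = 1.7321 ≠ 1.9319 ✗
  (2.5, 5.5, 285°): beam 1 = 1.5529 ≠ 1.9319 ✗
  …
  (2.5, 6.5, 75°): r_1=1.9319, r_2=1.0000, r_3=0.5176, r_4=0.5774, r_5=1.5529 — all match ✓
Unique over the lattice → pose = (2.5, 6.5, 75°).

(x, y, θ) = (2.5, 6.5, 75°)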